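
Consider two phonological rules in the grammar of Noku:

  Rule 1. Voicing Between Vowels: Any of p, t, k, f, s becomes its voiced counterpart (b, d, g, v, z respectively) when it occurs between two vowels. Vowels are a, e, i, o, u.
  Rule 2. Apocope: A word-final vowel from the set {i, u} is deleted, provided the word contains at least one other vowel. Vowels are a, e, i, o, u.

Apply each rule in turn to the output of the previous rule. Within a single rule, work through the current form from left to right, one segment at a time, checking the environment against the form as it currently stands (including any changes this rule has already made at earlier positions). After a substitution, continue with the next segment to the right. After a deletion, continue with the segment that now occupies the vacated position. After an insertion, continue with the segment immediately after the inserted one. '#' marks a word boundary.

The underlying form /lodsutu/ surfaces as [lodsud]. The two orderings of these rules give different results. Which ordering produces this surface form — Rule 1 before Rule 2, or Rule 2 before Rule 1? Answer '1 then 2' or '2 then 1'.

1 then 2

Order 1 then 2:
  1 Voicing Between Vowels: [lodsutu] → [lodsudu]
  2 Apocope: [lodsudu] → [lodsud]
  result: [lodsud]
Order 2 then 1:
  2 Apocope: [lodsutu] → [lodsut]
  1 Voicing Between Vowels: no change — [lodsut]
  result: [lodsut]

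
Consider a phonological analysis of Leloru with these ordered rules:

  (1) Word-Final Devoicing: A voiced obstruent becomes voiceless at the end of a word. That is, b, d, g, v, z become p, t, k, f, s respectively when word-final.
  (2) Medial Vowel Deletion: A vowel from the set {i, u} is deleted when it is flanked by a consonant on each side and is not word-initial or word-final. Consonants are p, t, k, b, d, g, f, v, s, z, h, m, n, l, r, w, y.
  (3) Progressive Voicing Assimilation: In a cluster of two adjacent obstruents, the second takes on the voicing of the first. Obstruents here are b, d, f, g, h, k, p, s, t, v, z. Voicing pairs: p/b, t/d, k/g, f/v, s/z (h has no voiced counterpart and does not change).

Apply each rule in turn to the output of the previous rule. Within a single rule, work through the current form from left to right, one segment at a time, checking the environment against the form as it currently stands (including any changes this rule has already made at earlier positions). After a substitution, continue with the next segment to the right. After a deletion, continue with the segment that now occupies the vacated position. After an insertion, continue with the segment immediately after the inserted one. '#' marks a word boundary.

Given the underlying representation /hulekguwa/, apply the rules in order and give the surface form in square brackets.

(1) Word-Final Devoicing: no change — [hulekguwa]
(2) Medial Vowel Deletion: [hulekguwa] → [hlekgwa]
(3) Progressive Voicing Assimilation: [hlekgwa] → [hlekkwa]

[hlekkwa]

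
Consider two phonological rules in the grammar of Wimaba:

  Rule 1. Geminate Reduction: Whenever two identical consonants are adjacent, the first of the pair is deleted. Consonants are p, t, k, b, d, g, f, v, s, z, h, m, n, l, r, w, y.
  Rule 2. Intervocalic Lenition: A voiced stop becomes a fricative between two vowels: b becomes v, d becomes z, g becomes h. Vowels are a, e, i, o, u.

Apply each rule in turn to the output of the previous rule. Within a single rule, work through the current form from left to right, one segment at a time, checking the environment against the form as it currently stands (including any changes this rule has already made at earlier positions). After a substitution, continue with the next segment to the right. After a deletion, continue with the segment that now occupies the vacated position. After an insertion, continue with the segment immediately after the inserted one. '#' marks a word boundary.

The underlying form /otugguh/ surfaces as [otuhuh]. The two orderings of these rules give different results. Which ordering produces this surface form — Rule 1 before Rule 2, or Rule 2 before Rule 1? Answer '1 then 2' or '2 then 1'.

Order 1 then 2:
  1 Geminate Reduction: [otugguh] → [otuguh]
  2 Intervocalic Lenition: [otuguh] → [otuhuh]
  result: [otuhuh]
Order 2 then 1:
  2 Intervocalic Lenition: no change — [otugguh]
  1 Geminate Reduction: [otugguh] → [otuguh]
  result: [otuguh]

1 then 2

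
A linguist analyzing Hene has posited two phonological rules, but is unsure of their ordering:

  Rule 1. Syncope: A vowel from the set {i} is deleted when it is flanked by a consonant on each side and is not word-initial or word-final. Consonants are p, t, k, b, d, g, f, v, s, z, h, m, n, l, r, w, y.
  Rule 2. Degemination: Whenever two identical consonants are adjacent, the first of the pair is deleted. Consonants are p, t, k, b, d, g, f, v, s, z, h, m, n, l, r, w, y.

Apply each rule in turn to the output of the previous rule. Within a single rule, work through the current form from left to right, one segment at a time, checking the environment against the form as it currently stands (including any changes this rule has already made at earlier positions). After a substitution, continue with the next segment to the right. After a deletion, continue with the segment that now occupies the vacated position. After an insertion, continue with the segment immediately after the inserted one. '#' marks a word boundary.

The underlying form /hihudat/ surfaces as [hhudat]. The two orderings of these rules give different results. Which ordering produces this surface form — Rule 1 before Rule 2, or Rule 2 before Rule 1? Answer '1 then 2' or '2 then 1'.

2 then 1

Order 1 then 2:
  1 Syncope: [hihudat] → [hhudat]
  2 Degemination: [hhudat] → [hudat]
  result: [hudat]
Order 2 then 1:
  2 Degemination: no change — [hihudat]
  1 Syncope: [hihudat] → [hhudat]
  result: [hhudat]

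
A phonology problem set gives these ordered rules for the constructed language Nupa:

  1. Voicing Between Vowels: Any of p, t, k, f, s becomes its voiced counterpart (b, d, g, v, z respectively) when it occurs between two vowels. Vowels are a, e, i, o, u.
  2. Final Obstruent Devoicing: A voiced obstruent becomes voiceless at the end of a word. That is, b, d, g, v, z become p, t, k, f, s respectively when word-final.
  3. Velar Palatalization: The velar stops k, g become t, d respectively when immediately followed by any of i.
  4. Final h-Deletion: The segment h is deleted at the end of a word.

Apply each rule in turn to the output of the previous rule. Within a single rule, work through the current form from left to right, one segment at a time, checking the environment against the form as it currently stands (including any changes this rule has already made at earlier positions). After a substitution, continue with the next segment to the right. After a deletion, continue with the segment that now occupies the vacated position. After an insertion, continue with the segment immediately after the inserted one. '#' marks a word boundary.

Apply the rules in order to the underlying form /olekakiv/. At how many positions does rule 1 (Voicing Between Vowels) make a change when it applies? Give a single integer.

2

1 Voicing Between Vowels: [olekakiv] → [olegagiv]
2 Final Obstruent Devoicing: [olegagiv] → [olegagif]
3 Velar Palatalization: [olegagif] → [olegadif]
4 Final h-Deletion: no change — [olegadif]
Rule 1 changed 2 position(s).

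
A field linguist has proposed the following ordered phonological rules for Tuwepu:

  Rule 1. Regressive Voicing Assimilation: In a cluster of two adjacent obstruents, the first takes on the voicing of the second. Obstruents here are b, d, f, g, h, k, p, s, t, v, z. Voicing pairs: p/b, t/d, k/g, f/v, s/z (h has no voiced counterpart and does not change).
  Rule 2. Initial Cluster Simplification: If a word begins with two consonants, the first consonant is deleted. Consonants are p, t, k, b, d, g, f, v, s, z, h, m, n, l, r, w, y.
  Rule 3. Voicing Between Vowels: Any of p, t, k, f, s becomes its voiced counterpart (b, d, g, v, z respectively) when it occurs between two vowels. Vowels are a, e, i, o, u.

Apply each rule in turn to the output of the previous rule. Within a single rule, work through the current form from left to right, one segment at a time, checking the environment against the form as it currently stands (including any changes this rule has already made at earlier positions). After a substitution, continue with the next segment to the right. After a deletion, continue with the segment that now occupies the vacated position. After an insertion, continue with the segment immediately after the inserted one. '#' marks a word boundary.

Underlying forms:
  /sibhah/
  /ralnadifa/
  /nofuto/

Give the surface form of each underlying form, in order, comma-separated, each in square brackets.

/sibhah/:
  Rule 1 Regressive Voicing Assimilation: [sibhah] → [siphah]
  Rule 2 Initial Cluster Simplification: no change — [siphah]
  Rule 3 Voicing Between Vowels: no change — [siphah]
/ralnadifa/:
  Rule 1 Regressive Voicing Assimilation: no change — [ralnadifa]
  Rule 2 Initial Cluster Simplification: no change — [ralnadifa]
  Rule 3 Voicing Between Vowels: [ralnadifa] → [ralnadiva]
/nofuto/:
  Rule 1 Regressive Voicing Assimilation: no change — [nofuto]
  Rule 2 Initial Cluster Simplification: no change — [nofuto]
  Rule 3 Voicing Between Vowels: [nofuto] → [novudo]

[siphah], [ralnadiva], [novudo]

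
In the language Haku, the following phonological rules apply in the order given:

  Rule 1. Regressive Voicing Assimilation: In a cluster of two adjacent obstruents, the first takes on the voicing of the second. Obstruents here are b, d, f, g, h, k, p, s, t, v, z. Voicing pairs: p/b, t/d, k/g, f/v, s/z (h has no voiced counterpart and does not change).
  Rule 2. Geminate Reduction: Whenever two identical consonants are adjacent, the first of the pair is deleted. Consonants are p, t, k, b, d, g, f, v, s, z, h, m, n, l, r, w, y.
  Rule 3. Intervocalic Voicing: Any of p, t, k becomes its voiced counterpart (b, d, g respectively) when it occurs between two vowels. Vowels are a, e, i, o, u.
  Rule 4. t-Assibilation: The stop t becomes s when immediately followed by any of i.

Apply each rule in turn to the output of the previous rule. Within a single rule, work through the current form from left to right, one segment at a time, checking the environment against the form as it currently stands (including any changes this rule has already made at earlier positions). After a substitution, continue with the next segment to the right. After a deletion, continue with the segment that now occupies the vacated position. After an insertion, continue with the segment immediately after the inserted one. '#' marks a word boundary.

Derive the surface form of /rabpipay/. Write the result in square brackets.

Rule 1 Regressive Voicing Assimilation: [rabpipay] → [rappipay]
Rule 2 Geminate Reduction: [rappipay] → [rapipay]
Rule 3 Intervocalic Voicing: [rapipay] → [rabibay]
Rule 4 t-Assibilation: no change — [rabibay]

[rabibay]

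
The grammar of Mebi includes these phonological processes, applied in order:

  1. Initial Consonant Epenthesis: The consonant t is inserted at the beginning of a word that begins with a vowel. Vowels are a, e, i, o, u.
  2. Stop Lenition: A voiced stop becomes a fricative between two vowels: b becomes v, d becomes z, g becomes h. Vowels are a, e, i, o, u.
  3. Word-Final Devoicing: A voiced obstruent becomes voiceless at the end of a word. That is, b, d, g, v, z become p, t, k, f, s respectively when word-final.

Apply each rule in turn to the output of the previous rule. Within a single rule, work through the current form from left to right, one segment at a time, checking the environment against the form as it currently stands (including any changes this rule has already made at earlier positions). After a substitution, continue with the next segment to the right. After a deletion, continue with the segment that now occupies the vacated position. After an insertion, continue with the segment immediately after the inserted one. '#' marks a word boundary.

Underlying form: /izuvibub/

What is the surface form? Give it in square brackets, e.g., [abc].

[tizuvivup]

1 Initial Consonant Epenthesis: [izuvibub] → [tizuvibub]
2 Stop Lenition: [tizuvibub] → [tizuvivub]
3 Word-Final Devoicing: [tizuvivub] → [tizuvivup]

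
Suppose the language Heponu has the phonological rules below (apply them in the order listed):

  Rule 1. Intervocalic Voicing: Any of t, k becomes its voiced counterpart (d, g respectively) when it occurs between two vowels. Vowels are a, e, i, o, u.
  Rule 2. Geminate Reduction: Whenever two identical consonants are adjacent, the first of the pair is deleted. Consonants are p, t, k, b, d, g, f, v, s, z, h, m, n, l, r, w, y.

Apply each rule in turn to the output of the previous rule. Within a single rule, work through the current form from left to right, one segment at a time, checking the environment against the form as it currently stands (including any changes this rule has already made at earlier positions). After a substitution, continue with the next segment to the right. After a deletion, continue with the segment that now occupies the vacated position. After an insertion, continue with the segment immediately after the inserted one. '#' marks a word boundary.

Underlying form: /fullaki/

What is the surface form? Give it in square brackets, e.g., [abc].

Rule 1 Intervocalic Voicing: [fullaki] → [fullagi]
Rule 2 Geminate Reduction: [fullagi] → [fulagi]

[fulagi]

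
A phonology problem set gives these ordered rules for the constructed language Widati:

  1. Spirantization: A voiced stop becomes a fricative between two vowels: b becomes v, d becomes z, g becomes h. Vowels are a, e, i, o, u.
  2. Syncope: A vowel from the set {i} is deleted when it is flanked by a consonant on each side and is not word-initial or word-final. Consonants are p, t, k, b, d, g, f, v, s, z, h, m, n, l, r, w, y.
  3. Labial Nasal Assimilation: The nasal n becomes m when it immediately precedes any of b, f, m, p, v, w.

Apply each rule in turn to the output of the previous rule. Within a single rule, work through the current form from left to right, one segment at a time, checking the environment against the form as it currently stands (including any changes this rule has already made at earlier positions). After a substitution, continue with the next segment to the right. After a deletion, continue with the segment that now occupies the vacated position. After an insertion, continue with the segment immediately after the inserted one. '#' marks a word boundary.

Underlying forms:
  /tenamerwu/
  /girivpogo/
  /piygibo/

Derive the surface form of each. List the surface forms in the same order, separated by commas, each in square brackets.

[tenamerwu], [grvpoho], [pygvo]

/tenamerwu/:
  1 Spirantization: no change — [tenamerwu]
  2 Syncope: no change — [tenamerwu]
  3 Labial Nasal Assimilation: no change — [tenamerwu]
/girivpogo/:
  1 Spirantization: [girivpogo] → [girivpoho]
  2 Syncope: [girivpoho] → [grvpoho]
  3 Labial Nasal Assimilation: no change — [grvpoho]
/piygibo/:
  1 Spirantization: [piygibo] → [piygivo]
  2 Syncope: [piygivo] → [pygvo]
  3 Labial Nasal Assimilation: no change — [pygvo]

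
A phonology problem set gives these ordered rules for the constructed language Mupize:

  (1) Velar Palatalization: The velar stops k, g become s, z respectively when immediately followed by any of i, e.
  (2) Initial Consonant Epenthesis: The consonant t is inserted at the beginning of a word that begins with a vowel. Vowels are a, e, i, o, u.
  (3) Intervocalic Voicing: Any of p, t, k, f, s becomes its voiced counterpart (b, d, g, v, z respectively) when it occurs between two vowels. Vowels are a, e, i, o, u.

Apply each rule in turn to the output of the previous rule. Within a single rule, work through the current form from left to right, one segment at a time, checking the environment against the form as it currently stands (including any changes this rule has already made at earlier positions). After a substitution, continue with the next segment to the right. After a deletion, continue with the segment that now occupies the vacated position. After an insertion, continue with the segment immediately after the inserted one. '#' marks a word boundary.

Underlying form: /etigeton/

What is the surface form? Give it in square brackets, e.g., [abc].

[tedizedon]

(1) Velar Palatalization: [etigeton] → [etizeton]
(2) Initial Consonant Epenthesis: [etizeton] → [tetizeton]
(3) Intervocalic Voicing: [tetizeton] → [tedizedon]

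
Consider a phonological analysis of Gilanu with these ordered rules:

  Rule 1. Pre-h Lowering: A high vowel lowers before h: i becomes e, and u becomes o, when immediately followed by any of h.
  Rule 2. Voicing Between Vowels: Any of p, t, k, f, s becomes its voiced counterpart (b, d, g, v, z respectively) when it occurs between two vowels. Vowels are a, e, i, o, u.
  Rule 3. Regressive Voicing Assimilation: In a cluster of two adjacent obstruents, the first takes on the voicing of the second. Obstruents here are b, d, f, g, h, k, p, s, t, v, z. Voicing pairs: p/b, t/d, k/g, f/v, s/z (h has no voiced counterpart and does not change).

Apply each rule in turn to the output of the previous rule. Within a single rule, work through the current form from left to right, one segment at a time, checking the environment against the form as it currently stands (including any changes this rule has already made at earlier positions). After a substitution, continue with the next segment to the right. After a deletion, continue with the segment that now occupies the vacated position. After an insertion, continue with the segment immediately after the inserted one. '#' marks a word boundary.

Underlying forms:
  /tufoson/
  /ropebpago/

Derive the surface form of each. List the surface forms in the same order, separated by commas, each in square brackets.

[tuvozon], [robeppago]

/tufoson/:
  Rule 1 Pre-h Lowering: no change — [tufoson]
  Rule 2 Voicing Between Vowels: [tufoson] → [tuvozon]
  Rule 3 Regressive Voicing Assimilation: no change — [tuvozon]
/ropebpago/:
  Rule 1 Pre-h Lowering: no change — [ropebpago]
  Rule 2 Voicing Between Vowels: [ropebpago] → [robebpago]
  Rule 3 Regressive Voicing Assimilation: [robebpago] → [robeppago]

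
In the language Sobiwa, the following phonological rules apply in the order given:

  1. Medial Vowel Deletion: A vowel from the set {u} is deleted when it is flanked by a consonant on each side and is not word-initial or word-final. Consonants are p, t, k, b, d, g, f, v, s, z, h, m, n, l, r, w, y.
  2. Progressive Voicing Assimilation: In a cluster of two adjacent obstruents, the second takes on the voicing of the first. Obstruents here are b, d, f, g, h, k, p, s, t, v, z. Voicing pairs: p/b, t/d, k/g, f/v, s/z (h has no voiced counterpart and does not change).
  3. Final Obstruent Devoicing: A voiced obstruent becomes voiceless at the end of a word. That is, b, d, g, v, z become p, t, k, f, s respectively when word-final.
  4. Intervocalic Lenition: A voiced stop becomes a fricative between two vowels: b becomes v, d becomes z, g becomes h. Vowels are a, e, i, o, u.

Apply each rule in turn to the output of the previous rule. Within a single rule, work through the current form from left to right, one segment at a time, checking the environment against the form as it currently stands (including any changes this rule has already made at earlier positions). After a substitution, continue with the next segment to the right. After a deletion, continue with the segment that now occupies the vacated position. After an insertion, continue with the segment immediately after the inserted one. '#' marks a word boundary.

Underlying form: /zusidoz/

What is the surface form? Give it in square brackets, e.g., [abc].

1 Medial Vowel Deletion: [zusidoz] → [zsidoz]
2 Progressive Voicing Assimilation: [zsidoz] → [zzidoz]
3 Final Obstruent Devoicing: [zzidoz] → [zzidos]
4 Intervocalic Lenition: [zzidos] → [zzizos]

[zzizos]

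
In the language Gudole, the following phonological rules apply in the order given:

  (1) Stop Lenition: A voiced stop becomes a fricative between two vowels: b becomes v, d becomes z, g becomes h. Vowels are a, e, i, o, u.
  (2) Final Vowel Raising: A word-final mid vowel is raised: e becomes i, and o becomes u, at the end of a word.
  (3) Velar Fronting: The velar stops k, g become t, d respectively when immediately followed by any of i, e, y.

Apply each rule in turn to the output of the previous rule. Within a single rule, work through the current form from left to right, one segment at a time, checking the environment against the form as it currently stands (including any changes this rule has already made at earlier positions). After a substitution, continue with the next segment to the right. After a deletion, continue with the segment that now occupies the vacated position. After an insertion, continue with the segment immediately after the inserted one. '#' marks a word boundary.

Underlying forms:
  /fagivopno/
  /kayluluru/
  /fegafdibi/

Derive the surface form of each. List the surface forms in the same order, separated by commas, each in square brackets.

[fahivopnu], [kayluluru], [fehafdivi]

/fagivopno/:
  (1) Stop Lenition: [fagivopno] → [fahivopno]
  (2) Final Vowel Raising: [fahivopno] → [fahivopnu]
  (3) Velar Fronting: no change — [fahivopnu]
/kayluluru/:
  (1) Stop Lenition: no change — [kayluluru]
  (2) Final Vowel Raising: no change — [kayluluru]
  (3) Velar Fronting: no change — [kayluluru]
/fegafdibi/:
  (1) Stop Lenition: [fegafdibi] → [fehafdivi]
  (2) Final Vowel Raising: no change — [fehafdivi]
  (3) Velar Fronting: no change — [fehafdivi]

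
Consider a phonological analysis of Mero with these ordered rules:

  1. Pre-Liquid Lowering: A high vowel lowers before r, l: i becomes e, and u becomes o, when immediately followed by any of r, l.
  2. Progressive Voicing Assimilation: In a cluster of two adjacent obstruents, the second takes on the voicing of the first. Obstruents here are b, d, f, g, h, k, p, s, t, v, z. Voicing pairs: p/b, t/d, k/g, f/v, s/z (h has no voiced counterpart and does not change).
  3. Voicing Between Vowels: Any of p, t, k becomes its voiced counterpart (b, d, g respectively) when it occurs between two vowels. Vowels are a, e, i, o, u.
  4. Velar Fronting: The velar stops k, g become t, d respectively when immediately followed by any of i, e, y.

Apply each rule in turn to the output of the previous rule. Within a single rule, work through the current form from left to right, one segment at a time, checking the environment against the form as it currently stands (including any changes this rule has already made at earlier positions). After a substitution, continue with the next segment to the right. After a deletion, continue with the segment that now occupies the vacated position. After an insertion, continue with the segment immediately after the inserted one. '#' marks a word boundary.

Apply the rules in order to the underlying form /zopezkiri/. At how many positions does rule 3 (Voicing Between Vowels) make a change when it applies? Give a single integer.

1

1 Pre-Liquid Lowering: [zopezkiri] → [zopezkeri]
2 Progressive Voicing Assimilation: [zopezkeri] → [zopezgeri]
3 Voicing Between Vowels: [zopezgeri] → [zobezgeri]
4 Velar Fronting: [zobezgeri] → [zobezderi]
Rule 3 changed 1 position(s).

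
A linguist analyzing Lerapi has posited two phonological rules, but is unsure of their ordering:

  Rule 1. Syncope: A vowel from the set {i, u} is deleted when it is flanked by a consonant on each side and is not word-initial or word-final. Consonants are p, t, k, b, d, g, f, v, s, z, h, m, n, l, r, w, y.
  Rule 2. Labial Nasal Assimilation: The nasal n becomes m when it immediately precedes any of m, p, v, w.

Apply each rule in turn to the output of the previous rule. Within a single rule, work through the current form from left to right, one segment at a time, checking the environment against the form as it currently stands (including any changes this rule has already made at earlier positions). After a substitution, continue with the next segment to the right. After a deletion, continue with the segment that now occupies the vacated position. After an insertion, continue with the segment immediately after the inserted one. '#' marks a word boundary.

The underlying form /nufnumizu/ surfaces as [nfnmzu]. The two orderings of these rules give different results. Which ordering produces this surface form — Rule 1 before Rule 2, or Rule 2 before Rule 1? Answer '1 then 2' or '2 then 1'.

Order 1 then 2:
  1 Syncope: [nufnumizu] → [nfnmzu]
  2 Labial Nasal Assimilation: [nfnmzu] → [nfmmzu]
  result: [nfmmzu]
Order 2 then 1:
  2 Labial Nasal Assimilation: no change — [nufnumizu]
  1 Syncope: [nufnumizu] → [nfnmzu]
  result: [nfnmzu]

2 then 1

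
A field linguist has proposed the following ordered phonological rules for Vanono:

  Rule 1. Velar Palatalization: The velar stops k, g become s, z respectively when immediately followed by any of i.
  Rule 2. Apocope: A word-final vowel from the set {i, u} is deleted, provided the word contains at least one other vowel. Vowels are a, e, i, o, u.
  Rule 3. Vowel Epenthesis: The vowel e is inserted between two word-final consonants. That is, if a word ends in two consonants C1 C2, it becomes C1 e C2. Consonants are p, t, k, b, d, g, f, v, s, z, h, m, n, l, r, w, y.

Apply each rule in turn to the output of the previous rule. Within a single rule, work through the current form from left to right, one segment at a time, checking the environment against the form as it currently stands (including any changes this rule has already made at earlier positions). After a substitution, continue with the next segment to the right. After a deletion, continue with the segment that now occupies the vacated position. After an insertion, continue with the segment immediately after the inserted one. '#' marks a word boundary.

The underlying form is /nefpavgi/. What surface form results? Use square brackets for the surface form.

Rule 1 Velar Palatalization: [nefpavgi] → [nefpavzi]
Rule 2 Apocope: [nefpavzi] → [nefpavz]
Rule 3 Vowel Epenthesis: [nefpavz] → [nefpavez]

[nefpavez]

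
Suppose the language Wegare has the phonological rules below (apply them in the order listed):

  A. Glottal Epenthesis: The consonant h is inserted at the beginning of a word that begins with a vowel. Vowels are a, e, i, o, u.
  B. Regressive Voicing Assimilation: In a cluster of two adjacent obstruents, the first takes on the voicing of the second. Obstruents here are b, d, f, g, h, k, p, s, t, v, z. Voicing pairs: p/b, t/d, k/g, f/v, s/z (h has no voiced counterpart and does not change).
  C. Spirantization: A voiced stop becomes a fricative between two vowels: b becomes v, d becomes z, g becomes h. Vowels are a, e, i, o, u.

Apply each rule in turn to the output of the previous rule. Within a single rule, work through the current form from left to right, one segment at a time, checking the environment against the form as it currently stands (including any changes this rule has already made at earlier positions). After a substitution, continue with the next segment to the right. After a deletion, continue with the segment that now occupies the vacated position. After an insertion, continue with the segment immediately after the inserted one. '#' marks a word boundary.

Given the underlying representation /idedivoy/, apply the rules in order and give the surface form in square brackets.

A Glottal Epenthesis: [idedivoy] → [hidedivoy]
B Regressive Voicing Assimilation: no change — [hidedivoy]
C Spirantization: [hidedivoy] → [hizezivoy]

[hizezivoy]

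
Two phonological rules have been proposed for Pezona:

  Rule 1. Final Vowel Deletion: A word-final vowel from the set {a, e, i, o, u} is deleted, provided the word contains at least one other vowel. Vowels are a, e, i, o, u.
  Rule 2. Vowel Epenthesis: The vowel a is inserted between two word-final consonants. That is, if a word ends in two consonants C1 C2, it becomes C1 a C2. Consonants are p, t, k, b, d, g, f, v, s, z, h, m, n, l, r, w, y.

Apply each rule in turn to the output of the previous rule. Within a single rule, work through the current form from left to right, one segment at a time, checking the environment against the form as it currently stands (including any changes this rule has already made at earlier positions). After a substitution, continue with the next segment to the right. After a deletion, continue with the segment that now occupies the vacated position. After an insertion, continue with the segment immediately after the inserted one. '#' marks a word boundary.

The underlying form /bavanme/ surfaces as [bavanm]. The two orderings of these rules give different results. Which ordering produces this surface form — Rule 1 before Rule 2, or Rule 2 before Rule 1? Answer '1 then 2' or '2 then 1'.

2 then 1

Order 1 then 2:
  1 Final Vowel Deletion: [bavanme] → [bavanm]
  2 Vowel Epenthesis: [bavanm] → [bavanam]
  result: [bavanam]
Order 2 then 1:
  2 Vowel Epenthesis: no change — [bavanme]
  1 Final Vowel Deletion: [bavanme] → [bavanm]
  result: [bavanm]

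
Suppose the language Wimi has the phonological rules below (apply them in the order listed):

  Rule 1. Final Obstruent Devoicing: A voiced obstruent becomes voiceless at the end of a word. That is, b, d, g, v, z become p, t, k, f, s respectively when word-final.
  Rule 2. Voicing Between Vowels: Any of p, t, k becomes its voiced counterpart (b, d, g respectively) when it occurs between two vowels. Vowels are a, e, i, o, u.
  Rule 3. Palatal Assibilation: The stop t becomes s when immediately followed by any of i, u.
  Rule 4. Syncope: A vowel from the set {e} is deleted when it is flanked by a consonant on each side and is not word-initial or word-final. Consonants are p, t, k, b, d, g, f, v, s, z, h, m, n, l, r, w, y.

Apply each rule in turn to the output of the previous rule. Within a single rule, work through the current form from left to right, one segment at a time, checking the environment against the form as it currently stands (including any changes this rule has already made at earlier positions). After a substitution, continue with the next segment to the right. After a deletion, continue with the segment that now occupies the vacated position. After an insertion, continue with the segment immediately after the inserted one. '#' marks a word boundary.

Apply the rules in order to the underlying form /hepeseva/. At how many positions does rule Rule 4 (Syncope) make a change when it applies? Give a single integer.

3

Rule 1 Final Obstruent Devoicing: no change — [hepeseva]
Rule 2 Voicing Between Vowels: [hepeseva] → [hebeseva]
Rule 3 Palatal Assibilation: no change — [hebeseva]
Rule 4 Syncope: [hebeseva] → [hbsva]
Rule Rule 4 changed 3 position(s).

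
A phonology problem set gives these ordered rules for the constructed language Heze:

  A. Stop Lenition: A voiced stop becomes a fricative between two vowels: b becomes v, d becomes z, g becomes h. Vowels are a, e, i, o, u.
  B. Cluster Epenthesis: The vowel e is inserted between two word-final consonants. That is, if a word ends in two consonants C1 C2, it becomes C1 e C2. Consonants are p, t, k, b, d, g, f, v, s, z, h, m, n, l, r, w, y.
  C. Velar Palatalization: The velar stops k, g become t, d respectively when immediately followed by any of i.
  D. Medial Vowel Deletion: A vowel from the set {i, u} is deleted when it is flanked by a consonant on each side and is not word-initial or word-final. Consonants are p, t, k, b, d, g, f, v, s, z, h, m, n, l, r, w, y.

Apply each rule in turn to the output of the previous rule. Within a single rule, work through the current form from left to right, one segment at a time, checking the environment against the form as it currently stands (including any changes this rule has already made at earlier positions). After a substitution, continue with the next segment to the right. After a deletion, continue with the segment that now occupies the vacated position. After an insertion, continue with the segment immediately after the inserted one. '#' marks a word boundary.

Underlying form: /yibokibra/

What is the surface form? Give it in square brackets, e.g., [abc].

A Stop Lenition: [yibokibra] → [yivokibra]
B Cluster Epenthesis: no change — [yivokibra]
C Velar Palatalization: [yivokibra] → [yivotibra]
D Medial Vowel Deletion: [yivotibra] → [yvotbra]

[yvotbra]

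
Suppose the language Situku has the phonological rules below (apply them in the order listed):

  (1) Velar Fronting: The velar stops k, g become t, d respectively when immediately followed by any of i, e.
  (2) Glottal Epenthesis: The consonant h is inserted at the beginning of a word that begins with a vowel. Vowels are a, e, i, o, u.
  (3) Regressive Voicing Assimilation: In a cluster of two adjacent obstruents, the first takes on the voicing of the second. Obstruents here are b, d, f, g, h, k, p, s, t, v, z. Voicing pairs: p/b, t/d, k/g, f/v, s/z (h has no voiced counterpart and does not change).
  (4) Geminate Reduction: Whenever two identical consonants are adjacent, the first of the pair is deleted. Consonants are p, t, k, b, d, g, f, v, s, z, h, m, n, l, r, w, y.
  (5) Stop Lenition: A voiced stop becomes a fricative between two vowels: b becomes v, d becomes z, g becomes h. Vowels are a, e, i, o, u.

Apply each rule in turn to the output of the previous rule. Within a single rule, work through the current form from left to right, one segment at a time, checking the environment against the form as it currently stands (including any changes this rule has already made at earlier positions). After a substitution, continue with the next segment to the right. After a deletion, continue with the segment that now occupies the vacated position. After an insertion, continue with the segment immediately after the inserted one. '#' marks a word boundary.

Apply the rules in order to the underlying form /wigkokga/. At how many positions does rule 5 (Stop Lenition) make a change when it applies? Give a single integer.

(1) Velar Fronting: no change — [wigkokga]
(2) Glottal Epenthesis: no change — [wigkokga]
(3) Regressive Voicing Assimilation: [wigkokga] → [wikkogga]
(4) Geminate Reduction: [wikkogga] → [wikoga]
(5) Stop Lenition: [wikoga] → [wikoha]
Rule 5 changed 1 position(s).

1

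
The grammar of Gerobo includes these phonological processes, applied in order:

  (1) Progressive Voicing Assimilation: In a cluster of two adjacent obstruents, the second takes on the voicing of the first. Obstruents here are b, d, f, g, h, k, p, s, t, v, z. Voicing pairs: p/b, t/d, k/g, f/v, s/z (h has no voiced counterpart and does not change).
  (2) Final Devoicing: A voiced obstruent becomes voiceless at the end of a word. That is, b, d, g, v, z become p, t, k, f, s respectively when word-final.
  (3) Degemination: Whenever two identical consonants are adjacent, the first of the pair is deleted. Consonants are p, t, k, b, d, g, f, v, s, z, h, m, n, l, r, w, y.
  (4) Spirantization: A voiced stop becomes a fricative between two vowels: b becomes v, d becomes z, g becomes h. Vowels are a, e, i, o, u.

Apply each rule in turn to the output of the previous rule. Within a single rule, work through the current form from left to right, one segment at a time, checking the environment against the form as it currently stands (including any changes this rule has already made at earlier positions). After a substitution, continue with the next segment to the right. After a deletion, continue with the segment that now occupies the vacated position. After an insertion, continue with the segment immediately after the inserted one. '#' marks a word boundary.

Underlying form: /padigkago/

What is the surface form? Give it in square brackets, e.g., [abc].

[pazihaho]

(1) Progressive Voicing Assimilation: [padigkago] → [padiggago]
(2) Final Devoicing: no change — [padiggago]
(3) Degemination: [padiggago] → [padigago]
(4) Spirantization: [padigago] → [pazihaho]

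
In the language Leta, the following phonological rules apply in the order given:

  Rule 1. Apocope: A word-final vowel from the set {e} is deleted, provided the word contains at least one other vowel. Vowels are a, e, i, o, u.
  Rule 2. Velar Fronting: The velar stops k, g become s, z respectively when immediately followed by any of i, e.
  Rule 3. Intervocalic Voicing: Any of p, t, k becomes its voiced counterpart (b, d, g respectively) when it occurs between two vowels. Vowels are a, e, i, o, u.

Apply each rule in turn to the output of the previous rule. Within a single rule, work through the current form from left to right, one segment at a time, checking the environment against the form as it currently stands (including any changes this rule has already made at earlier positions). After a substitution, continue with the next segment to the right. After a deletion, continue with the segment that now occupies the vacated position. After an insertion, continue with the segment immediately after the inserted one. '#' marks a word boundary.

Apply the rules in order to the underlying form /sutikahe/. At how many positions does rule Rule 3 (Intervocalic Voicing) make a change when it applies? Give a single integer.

Rule 1 Apocope: [sutikahe] → [sutikah]
Rule 2 Velar Fronting: no change — [sutikah]
Rule 3 Intervocalic Voicing: [sutikah] → [sudigah]
Rule Rule 3 changed 2 position(s).

2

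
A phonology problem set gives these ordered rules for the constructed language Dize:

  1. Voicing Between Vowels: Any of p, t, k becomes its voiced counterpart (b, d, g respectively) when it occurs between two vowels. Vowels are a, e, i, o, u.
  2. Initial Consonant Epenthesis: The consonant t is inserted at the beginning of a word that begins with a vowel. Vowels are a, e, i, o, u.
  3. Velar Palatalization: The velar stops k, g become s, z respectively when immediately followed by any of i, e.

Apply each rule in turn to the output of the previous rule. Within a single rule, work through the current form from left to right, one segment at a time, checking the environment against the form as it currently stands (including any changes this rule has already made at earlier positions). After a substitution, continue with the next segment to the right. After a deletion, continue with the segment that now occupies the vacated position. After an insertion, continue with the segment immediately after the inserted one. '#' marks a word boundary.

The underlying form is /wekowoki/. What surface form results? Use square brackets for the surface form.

1 Voicing Between Vowels: [wekowoki] → [wegowogi]
2 Initial Consonant Epenthesis: no change — [wegowogi]
3 Velar Palatalization: [wegowogi] → [wegowozi]

[wegowozi]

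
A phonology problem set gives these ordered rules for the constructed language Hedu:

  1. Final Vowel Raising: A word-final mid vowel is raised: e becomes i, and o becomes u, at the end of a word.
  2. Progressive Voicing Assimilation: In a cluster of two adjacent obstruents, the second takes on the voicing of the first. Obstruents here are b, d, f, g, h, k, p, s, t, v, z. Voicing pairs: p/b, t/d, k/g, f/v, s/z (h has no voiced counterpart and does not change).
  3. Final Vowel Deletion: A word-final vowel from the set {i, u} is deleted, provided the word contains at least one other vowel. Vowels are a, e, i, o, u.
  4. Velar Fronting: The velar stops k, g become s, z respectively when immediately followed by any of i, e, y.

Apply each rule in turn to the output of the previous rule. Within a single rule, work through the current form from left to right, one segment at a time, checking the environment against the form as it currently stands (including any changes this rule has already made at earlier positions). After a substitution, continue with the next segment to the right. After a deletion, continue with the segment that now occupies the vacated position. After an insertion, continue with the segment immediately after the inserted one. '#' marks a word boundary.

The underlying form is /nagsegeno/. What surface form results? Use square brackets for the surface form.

1 Final Vowel Raising: [nagsegeno] → [nagsegenu]
2 Progressive Voicing Assimilation: [nagsegenu] → [nagzegenu]
3 Final Vowel Deletion: [nagzegenu] → [nagzegen]
4 Velar Fronting: [nagzegen] → [nagzezen]

[nagzezen]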